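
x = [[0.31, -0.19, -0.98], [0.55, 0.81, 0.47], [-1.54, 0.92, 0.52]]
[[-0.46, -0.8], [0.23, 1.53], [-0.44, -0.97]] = x@[[0.32, 1.24],[-0.3, 0.38],[0.63, 1.14]]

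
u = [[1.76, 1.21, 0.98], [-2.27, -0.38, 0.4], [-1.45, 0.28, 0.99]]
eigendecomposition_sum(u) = [[0.88+0.86j,0.60-0.14j,0.49-0.55j], [(-1.13+0.28j),-0.19+0.56j,0.20+0.67j], [-0.73+0.79j,0.14+0.52j,0.50+0.41j]] + [[(0.88-0.86j), (0.6+0.14j), (0.49+0.55j)], [-1.13-0.28j, (-0.19-0.56j), 0.20-0.67j], [-0.73-0.79j, 0.14-0.52j, 0.50-0.41j]] + [[0.00+0.00j, 0.00+0.00j, -0.00-0.00j],[(-0-0j), (-0-0j), 0.00+0.00j],[0j, 0.00+0.00j, -0.00-0.00j]]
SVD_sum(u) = [[1.92, 0.52, -0.06],[-2.22, -0.60, 0.07],[-1.31, -0.35, 0.04]] + [[-0.16, 0.69, 1.04], [-0.05, 0.22, 0.33], [-0.14, 0.63, 0.95]] + [[0.00, -0.0, 0.00], [0.00, -0.0, 0.0], [-0.00, 0.0, -0.00]]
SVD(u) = [[-0.6, -0.72, -0.36], [0.69, -0.23, -0.68], [0.41, -0.66, 0.63]] @ diag([3.327630105424664, 1.751364393889624, 0.0008008040116649357]) @ [[-0.96, -0.26, 0.03], [0.13, -0.55, -0.83], [-0.23, 0.79, -0.56]]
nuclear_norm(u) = 5.08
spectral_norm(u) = 3.33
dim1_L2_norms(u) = [2.35, 2.34, 1.78]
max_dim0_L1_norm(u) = 5.48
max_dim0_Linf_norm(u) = 2.27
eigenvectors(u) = [[(0.61+0j), (0.61-0j), 0.23+0.00j], [-0.31+0.49j, (-0.31-0.49j), -0.79+0.00j], [0.02+0.53j, (0.02-0.53j), (0.56+0j)]]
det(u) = -0.00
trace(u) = 2.37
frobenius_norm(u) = 3.76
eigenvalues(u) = [(1.19+1.83j), (1.19-1.83j), (-0+0j)]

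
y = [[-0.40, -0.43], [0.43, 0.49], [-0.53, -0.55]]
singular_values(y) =[1.16, 0.02]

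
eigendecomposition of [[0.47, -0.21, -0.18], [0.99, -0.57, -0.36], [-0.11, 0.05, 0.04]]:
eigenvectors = [[-0.25, -0.59, 0.40], [-0.97, -0.79, 0.13], [0.06, 0.13, 0.91]]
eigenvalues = [-0.29, 0.23, -0.0]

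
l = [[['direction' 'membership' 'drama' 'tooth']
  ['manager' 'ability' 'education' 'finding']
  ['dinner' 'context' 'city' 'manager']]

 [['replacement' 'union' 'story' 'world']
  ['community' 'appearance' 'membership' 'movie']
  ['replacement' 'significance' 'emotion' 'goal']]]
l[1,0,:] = ['replacement', 'union', 'story', 'world']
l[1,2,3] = 'goal'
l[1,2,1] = 'significance'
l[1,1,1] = 'appearance'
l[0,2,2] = 'city'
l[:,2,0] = ['dinner', 'replacement']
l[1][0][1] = 'union'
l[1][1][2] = 'membership'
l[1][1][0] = 'community'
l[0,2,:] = ['dinner', 'context', 'city', 'manager']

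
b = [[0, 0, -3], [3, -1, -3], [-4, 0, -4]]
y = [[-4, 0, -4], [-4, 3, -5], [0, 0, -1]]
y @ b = [[16, 0, 28], [29, -3, 23], [4, 0, 4]]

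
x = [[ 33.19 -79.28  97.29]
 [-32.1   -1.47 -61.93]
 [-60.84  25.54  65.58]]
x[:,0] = [33.19, -32.1, -60.84]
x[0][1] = -79.28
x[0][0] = 33.19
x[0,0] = 33.19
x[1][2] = -61.93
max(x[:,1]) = 25.54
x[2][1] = 25.54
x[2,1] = 25.54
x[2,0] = -60.84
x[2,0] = -60.84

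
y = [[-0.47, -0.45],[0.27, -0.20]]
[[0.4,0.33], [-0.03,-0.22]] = y @ [[-0.43, -0.76], [-0.44, 0.05]]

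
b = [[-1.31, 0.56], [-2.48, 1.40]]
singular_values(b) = [3.18, 0.14]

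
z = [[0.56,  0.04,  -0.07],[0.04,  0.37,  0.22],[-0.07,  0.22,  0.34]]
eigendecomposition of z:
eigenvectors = [[0.18, -0.71, -0.68], [-0.67, -0.6, 0.45], [0.72, -0.38, 0.58]]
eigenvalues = [0.12, 0.56, 0.59]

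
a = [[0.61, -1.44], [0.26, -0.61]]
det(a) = 0.002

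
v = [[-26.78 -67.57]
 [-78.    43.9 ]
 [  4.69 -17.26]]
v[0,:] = [-26.78, -67.57]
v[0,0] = -26.78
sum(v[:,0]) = -100.09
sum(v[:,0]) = -100.09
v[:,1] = [-67.57, 43.9, -17.26]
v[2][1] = -17.26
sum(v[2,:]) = -12.57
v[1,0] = -78.0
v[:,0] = [-26.78, -78.0, 4.69]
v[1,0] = -78.0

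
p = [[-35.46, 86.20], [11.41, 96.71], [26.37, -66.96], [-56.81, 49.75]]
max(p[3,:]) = 49.75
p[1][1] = 96.71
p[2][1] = -66.96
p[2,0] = 26.37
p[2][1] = -66.96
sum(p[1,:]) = 108.11999999999999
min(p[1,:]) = 11.41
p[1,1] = 96.71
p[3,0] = -56.81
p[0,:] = [-35.46, 86.2]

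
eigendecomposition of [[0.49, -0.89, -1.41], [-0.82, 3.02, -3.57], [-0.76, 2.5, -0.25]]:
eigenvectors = [[-0.96+0.00j, (0.1+0.48j), (0.1-0.48j)], [-0.29+0.00j, (0.66+0j), (0.66-0j)], [-0.01+0.00j, 0.25-0.51j, (0.25+0.51j)]]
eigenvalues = [(0.2+0j), (1.53+2.18j), (1.53-2.18j)]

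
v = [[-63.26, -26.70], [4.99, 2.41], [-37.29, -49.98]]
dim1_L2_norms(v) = [68.66, 5.54, 62.36]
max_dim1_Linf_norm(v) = 63.26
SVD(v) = [[-0.74,0.66], [0.06,-0.04], [-0.67,-0.75]] @ diag([89.70923835934283, 24.21203942229174]) @ [[0.80, 0.59],[-0.59, 0.8]]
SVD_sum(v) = [[-53.71, -39.64], [4.38, 3.23], [-48.02, -35.44]] + [[-9.55, 12.94], [0.61, -0.82], [10.73, -14.54]]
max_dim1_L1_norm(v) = 89.96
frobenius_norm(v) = 92.92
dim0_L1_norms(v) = [105.54, 79.09]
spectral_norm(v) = 89.71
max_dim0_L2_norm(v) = 73.6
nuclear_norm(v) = 113.92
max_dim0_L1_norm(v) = 105.54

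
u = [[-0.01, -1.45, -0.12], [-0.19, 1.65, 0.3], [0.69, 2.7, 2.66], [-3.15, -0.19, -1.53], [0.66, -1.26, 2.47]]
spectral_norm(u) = 4.91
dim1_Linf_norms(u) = [1.45, 1.65, 2.7, 3.15, 2.47]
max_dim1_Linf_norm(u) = 3.15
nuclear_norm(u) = 10.41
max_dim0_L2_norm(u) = 3.95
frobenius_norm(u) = 6.34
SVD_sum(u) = [[-0.36, -0.31, -0.53], [0.42, 0.36, 0.62], [1.78, 1.50, 2.61], [-1.44, -1.21, -2.11], [0.83, 0.7, 1.23]] + [[0.55, -1.08, 0.25], [-0.65, 1.28, -0.29], [-0.68, 1.33, -0.3], [-0.68, 1.34, -0.30], [0.84, -1.64, 0.37]] + [[-0.2, -0.06, 0.17], [0.04, 0.01, -0.03], [-0.41, -0.13, 0.35], [-1.03, -0.32, 0.89], [-1.01, -0.32, 0.87]]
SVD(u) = [[-0.15, 0.36, 0.13], [0.17, -0.42, -0.03], [0.71, -0.44, 0.27], [-0.58, -0.45, 0.68], [0.33, 0.55, 0.67]] @ diag([4.908908727258308, 3.452639847962769, 2.052508998203616]) @ [[0.51, 0.43, 0.75], [0.44, -0.87, 0.2], [-0.74, -0.23, 0.63]]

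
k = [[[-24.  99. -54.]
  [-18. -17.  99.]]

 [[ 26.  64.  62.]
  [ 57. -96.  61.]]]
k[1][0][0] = 26.0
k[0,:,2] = [-54.0, 99.0]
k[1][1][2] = 61.0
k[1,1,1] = -96.0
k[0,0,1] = 99.0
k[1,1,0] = 57.0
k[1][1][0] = 57.0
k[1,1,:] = [57.0, -96.0, 61.0]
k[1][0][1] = 64.0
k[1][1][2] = 61.0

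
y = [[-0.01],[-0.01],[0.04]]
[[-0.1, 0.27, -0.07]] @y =[[-0.00]]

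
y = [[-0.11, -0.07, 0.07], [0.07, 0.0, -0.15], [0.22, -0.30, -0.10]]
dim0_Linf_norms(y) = [0.22, 0.3, 0.15]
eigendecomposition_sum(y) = [[-0.04, 0.02, 0.03],[0.14, -0.07, -0.10],[0.26, -0.13, -0.19]] + [[-0.08, -0.04, 0.01], [-0.05, -0.03, 0.0], [-0.07, -0.03, 0.01]] + [[0.01, -0.06, 0.03], [-0.02, 0.09, -0.05], [0.03, -0.14, 0.08]]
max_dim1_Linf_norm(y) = 0.3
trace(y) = -0.21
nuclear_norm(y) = 0.66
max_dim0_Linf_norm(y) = 0.3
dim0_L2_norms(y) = [0.26, 0.31, 0.19]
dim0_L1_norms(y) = [0.4, 0.37, 0.32]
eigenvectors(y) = [[0.15, -0.65, 0.31], [-0.47, -0.47, -0.52], [-0.87, -0.60, 0.79]]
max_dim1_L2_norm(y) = 0.39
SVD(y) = [[-0.11, -0.71, -0.7], [0.24, 0.67, -0.71], [0.96, -0.24, 0.10]] @ diag([0.3963618905486902, 0.18860176923156663, 0.07089869084398581]) @ [[0.61, -0.71, -0.35], [0.37, 0.65, -0.66], [0.7, 0.27, 0.66]]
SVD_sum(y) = [[-0.03, 0.03, 0.01], [0.06, -0.07, -0.03], [0.23, -0.27, -0.14]] + [[-0.05,-0.09,0.09],[0.05,0.08,-0.08],[-0.02,-0.03,0.03]] + [[-0.03, -0.01, -0.03], [-0.04, -0.01, -0.03], [0.0, 0.00, 0.00]]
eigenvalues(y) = [-0.3, -0.1, 0.19]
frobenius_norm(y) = 0.44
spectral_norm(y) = 0.40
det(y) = 0.01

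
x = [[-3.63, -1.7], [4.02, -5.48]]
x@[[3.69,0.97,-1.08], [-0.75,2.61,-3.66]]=[[-12.12,-7.96,10.14], [18.94,-10.40,15.72]]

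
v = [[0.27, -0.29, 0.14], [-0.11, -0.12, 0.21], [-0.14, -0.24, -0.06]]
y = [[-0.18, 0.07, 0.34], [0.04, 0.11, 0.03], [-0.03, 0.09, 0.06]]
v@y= [[-0.06, -0.0, 0.09], [0.01, -0.00, -0.03], [0.02, -0.04, -0.06]]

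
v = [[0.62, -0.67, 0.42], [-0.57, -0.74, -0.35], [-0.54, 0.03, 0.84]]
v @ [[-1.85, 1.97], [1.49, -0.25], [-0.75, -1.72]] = [[-2.46, 0.67], [0.21, -0.34], [0.41, -2.52]]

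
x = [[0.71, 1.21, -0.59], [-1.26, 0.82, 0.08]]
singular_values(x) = [1.53, 1.5]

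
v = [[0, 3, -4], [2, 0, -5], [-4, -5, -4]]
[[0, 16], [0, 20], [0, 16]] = v @ [[0, 0], [0, 0], [0, -4]]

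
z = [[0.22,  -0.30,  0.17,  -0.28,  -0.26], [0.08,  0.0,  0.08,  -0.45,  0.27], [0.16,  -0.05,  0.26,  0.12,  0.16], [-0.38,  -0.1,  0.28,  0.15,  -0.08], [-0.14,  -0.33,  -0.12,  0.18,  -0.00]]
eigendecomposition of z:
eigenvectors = [[(-0.59+0j),-0.17-0.09j,(-0.17+0.09j),0.43+0.00j,-0.30+0.00j], [(-0.43+0j),0.23+0.59j,(0.23-0.59j),(0.32+0j),(0.25+0j)], [(0.25+0j),(-0.01+0.32j),(-0.01-0.32j),-0.33+0.00j,(-0.79+0j)], [(-0.6+0j),(0.1-0.24j),(0.1+0.24j),(-0.64+0j),(-0.47+0j)], [-0.20+0.00j,(-0.63+0j),-0.63-0.00j,-0.44+0.00j,-0.07+0.00j]]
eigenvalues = [(-0.44+0j), (0.05+0.41j), (0.05-0.41j), (0.55+0j), (0.42+0j)]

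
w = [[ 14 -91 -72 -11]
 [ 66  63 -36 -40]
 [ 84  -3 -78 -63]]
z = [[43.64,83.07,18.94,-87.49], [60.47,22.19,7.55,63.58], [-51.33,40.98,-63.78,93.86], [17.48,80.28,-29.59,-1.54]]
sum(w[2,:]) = -60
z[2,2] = -63.78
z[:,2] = [18.94, 7.55, -63.78, -29.59]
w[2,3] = -63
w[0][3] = -11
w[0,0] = 14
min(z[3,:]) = -29.59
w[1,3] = -40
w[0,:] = [14, -91, -72, -11]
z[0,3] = -87.49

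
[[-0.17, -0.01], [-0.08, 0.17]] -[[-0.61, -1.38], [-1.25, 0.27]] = [[0.44, 1.37], [1.17, -0.1]]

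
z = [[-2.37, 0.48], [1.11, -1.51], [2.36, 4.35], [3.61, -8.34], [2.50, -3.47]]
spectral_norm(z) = 10.72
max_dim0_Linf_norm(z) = 8.34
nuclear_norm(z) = 15.18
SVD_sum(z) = [[-0.45, 1.20],[0.64, -1.69],[-1.14, 3.03],[3.20, -8.49],[1.46, -3.86]] + [[-1.92,  -0.72], [0.47,  0.18], [3.50,  1.32], [0.41,  0.15], [1.04,  0.39]]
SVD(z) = [[0.12, 0.46], [-0.17, -0.11], [0.3, -0.84], [-0.85, -0.10], [-0.39, -0.25]] @ diag([10.716174823156488, 4.460246311533366]) @ [[-0.35, 0.94], [-0.94, -0.35]]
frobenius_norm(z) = 11.61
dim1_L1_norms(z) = [2.85, 2.62, 6.71, 11.95, 5.97]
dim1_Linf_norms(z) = [2.37, 1.51, 4.35, 8.34, 3.47]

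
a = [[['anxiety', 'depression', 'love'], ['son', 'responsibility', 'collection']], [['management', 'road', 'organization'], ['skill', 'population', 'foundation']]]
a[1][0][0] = 'management'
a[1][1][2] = 'foundation'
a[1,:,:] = [['management', 'road', 'organization'], ['skill', 'population', 'foundation']]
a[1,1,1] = 'population'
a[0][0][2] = 'love'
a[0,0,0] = 'anxiety'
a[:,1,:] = [['son', 'responsibility', 'collection'], ['skill', 'population', 'foundation']]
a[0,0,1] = 'depression'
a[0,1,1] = 'responsibility'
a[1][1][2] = 'foundation'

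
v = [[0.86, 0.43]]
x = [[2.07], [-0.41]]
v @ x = [[1.60]]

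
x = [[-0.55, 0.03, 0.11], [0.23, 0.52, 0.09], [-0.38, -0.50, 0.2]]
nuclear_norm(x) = 1.56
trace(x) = 0.17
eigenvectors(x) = [[0.92+0.00j, (0.09-0.03j), 0.09+0.03j], [-0.23+0.00j, (-0.33-0.27j), (-0.33+0.27j)], [0.32+0.00j, 0.90+0.00j, 0.90-0.00j]]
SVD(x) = [[-0.42, -0.86, -0.29], [0.56, -0.5, 0.66], [-0.71, 0.11, 0.69]] @ diag([0.9064762711903375, 0.47913053898514774, 0.17330521163733983]) @ [[0.69, 0.7, -0.15], [0.66, -0.71, -0.24], [0.28, -0.07, 0.96]]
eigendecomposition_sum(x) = [[-0.53-0.00j, (0.05-0j), 0.08-0.00j], [(0.13+0j), -0.01+0.00j, -0.02+0.00j], [-0.19-0.00j, 0.02-0.00j, 0.03-0.00j]] + [[-0.01+0.01j, -0.01+0.07j, (0.02+0.03j)], [0.05+0.01j, (0.27-0.13j), 0.05-0.13j], [(-0.1+0.04j), (-0.26+0.56j), 0.09+0.28j]] + [[(-0.01-0.01j),-0.01-0.07j,0.02-0.03j],[0.05-0.01j,0.27+0.13j,(0.05+0.13j)],[-0.10-0.04j,-0.26-0.56j,0.09-0.28j]]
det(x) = -0.08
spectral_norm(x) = 0.91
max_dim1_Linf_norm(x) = 0.55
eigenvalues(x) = [(-0.52+0j), (0.34+0.16j), (0.34-0.16j)]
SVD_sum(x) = [[-0.26,-0.27,0.06],[0.36,0.36,-0.08],[-0.45,-0.45,0.1]] + [[-0.27,0.29,0.1], [-0.16,0.17,0.06], [0.04,-0.04,-0.01]] + [[-0.01, 0.00, -0.05], [0.03, -0.01, 0.11], [0.03, -0.01, 0.11]]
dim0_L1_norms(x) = [1.16, 1.05, 0.4]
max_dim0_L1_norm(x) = 1.16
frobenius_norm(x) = 1.04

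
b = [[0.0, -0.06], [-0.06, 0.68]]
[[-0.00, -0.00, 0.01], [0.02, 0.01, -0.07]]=b@[[-0.18, 0.01, -0.05], [0.01, 0.02, -0.11]]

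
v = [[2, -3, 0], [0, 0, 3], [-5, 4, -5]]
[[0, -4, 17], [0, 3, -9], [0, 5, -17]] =v@ [[0, -2, 4], [0, 0, -3], [0, 1, -3]]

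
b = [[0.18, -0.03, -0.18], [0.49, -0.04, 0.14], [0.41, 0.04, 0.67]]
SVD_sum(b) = [[-0.01, -0.0, -0.01],[0.29, 0.01, 0.32],[0.52, 0.01, 0.57]] + [[0.19, -0.04, -0.17], [0.20, -0.04, -0.18], [-0.11, 0.02, 0.1]] + [[0.0, 0.01, -0.00], [-0.0, -0.01, 0.00], [0.0, 0.0, -0.00]]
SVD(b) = [[0.01, -0.64, -0.77],[-0.49, -0.68, 0.55],[-0.87, 0.37, -0.32]] @ diag([0.8850747438050119, 0.402622373132643, 0.011744042384610007]) @ [[-0.67,-0.02,-0.74], [-0.73,0.15,0.66], [-0.10,-0.99,0.11]]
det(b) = -0.00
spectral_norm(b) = 0.89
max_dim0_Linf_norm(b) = 0.67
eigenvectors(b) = [[-0.47+0.21j, (-0.47-0.21j), -0.06+0.00j], [(-0.19+0.27j), -0.19-0.27j, -0.99+0.00j], [(0.79+0j), 0.79-0.00j, 0.09+0.00j]]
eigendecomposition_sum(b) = [[0.09+0.53j, -0.01-0.00j, -0.09+0.34j],  [(0.23+0.27j), -0.01+0.00j, (0.06+0.22j)],  [(0.21-0.8j), (0.02+0.01j), 0.34-0.42j]] + [[(0.09-0.53j),  -0.01+0.00j,  (-0.09-0.34j)], [0.23-0.27j,  (-0.01-0j),  (0.06-0.22j)], [(0.21+0.8j),  0.02-0.01j,  (0.34+0.42j)]] + [[-0j,-0.00+0.00j,0.00-0.00j], [0.03-0.00j,(-0.02+0j),(0.01-0j)], [-0.00+0.00j,0.00-0.00j,-0.00+0.00j]]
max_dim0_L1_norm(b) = 1.08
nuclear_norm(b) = 1.30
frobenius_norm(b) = 0.97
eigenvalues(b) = [(0.42+0.12j), (0.42-0.12j), (-0.02+0j)]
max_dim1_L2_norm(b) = 0.79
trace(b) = 0.81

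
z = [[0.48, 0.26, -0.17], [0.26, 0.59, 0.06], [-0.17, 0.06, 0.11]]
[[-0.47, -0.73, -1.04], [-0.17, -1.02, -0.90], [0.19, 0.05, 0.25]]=z @ [[-0.04, -1.69, -1.28],  [-0.46, -0.81, -1.06],  [1.92, -1.69, 0.9]]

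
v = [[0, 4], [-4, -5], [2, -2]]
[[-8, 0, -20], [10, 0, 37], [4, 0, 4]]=v @ [[0, 0, -3], [-2, 0, -5]]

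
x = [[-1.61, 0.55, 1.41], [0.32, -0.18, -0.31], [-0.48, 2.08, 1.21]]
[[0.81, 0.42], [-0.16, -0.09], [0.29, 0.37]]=x@ [[-0.61,-0.09], [0.09,0.06], [-0.16,0.17]]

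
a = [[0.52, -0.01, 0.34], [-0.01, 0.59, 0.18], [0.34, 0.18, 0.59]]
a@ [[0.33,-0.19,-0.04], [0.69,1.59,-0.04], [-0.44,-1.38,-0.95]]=[[0.02, -0.58, -0.34], [0.32, 0.69, -0.19], [-0.02, -0.59, -0.58]]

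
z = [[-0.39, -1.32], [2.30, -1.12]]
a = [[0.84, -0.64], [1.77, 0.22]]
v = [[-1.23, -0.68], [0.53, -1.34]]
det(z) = 3.47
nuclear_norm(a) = 2.63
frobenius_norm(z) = 2.90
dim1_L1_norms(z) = [1.71, 3.42]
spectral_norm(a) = 1.96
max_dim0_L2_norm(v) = 1.5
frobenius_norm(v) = 2.01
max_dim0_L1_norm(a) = 2.61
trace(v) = -2.57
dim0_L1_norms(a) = [2.61, 0.86]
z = a + v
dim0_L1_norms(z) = [2.69, 2.44]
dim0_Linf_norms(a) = [1.77, 0.64]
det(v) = 2.01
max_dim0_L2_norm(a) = 1.96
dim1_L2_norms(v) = [1.41, 1.44]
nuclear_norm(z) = 3.92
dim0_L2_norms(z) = [2.33, 1.73]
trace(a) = 1.06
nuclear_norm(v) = 2.84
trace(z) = -1.51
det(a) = 1.32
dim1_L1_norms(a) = [1.48, 1.99]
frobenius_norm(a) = 2.07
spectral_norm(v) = 1.51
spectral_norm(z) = 2.57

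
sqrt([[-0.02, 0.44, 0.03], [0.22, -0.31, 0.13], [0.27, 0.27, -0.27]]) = [[(0.29+0.27j), 0.26-0.40j, (0.08-0.04j)], [0.17-0.21j, 0.15+0.52j, 0.05-0.11j], [0.23-0.26j, (0.21-0.26j), (0.07+0.51j)]]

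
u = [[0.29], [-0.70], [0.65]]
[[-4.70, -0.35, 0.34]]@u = [[-0.90]]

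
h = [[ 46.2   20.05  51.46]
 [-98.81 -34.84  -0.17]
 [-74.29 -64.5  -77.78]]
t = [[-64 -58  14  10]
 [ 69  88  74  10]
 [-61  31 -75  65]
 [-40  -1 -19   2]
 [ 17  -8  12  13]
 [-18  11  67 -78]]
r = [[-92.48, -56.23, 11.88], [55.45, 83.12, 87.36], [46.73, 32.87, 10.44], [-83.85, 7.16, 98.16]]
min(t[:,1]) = -58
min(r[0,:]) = -92.48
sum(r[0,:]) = -136.83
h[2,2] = -77.78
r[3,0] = -83.85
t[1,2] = 74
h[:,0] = [46.2, -98.81, -74.29]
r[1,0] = 55.45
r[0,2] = 11.88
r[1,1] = 83.12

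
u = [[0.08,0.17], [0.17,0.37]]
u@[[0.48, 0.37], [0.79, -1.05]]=[[0.17, -0.15],[0.37, -0.33]]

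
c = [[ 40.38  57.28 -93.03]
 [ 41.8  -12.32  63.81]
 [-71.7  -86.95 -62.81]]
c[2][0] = -71.7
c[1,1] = -12.32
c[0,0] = 40.38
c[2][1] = -86.95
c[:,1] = [57.28, -12.32, -86.95]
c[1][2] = 63.81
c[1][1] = -12.32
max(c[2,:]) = -62.81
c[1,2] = 63.81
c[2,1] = -86.95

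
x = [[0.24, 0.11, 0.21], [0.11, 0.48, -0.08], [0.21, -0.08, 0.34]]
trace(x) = 1.06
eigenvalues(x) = [0.03, 0.5, 0.52]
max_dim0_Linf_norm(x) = 0.48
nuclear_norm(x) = 1.06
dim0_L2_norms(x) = [0.34, 0.5, 0.41]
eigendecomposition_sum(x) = [[0.02, -0.01, -0.01], [-0.01, 0.0, 0.01], [-0.01, 0.01, 0.01]] + [[0.14,-0.07,0.21], [-0.07,0.04,-0.11], [0.21,-0.11,0.33]] + [[0.08, 0.19, 0.01],[0.19, 0.44, 0.03],[0.01, 0.03, 0.0]]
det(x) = 0.01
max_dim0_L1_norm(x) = 0.67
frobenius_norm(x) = 0.73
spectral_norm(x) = 0.52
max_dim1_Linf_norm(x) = 0.48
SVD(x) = [[-0.4, 0.52, -0.75], [-0.92, -0.28, 0.29], [-0.06, 0.81, 0.59]] @ diag([0.5228770244126213, 0.5043040082365267, 0.032818967350852025]) @ [[-0.40, -0.92, -0.06], [0.52, -0.28, 0.81], [-0.75, 0.29, 0.59]]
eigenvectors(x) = [[-0.75, 0.52, -0.4], [0.29, -0.28, -0.92], [0.59, 0.81, -0.06]]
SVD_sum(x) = [[0.08, 0.19, 0.01], [0.19, 0.44, 0.03], [0.01, 0.03, 0.00]] + [[0.14,-0.07,0.21], [-0.07,0.04,-0.11], [0.21,-0.11,0.33]] + [[0.02, -0.01, -0.01], [-0.01, 0.0, 0.01], [-0.01, 0.01, 0.01]]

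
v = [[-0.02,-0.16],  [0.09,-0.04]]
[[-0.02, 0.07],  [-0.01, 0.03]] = v @ [[-0.02,0.19], [0.14,-0.44]]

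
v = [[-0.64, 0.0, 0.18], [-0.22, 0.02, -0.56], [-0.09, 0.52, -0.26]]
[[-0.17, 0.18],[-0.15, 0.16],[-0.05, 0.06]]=v @ [[0.31, -0.33], [0.02, -0.02], [0.14, -0.15]]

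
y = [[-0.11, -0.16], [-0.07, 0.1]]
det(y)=-0.022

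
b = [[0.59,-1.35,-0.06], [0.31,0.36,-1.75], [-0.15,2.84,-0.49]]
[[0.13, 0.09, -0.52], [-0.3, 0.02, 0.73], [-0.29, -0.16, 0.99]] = b@ [[0.08,0.01,-0.33],  [-0.07,-0.06,0.26],  [0.17,-0.02,-0.42]]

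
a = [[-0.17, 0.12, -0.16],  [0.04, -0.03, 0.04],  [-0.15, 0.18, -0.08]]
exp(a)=[[0.86, 0.1, -0.14],[0.03, 0.98, 0.04],[-0.13, 0.16, 0.94]]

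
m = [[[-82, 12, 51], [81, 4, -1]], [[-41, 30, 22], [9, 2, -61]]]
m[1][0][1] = 30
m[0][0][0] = -82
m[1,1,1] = 2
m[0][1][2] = -1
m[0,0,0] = -82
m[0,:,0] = [-82, 81]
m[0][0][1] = 12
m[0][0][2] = 51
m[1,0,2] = 22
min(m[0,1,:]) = -1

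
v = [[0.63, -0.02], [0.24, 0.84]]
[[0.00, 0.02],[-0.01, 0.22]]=v@ [[-0.0, 0.04], [-0.01, 0.25]]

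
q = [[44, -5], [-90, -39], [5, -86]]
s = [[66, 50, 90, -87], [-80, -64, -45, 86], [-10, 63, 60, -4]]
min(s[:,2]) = -45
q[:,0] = [44, -90, 5]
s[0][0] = 66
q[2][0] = 5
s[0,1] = 50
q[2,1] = -86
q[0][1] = -5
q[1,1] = -39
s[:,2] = [90, -45, 60]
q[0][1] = -5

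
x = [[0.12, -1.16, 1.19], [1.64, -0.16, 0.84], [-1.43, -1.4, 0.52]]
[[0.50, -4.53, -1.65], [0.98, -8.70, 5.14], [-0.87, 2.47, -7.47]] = x@[[-0.38, -4.81, 2.88], [1.85, 3.0, 2.78], [2.26, -0.4, 1.03]]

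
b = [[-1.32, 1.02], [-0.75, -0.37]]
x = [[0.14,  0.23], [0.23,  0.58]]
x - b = [[1.46, -0.79], [0.98, 0.95]]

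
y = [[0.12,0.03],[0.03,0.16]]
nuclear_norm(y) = 0.28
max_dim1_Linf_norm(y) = 0.16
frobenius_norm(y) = 0.20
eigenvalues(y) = [0.1, 0.18]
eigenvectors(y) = [[-0.88, -0.47],[0.47, -0.88]]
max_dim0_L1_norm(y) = 0.19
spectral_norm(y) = 0.18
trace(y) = 0.28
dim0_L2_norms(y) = [0.12, 0.16]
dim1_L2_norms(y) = [0.12, 0.16]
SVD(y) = [[0.47,0.88], [0.88,-0.47]] @ diag([0.1760555127546399, 0.10394448724536011]) @ [[0.47, 0.88], [0.88, -0.47]]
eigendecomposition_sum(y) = [[0.08,  -0.04], [-0.04,  0.02]] + [[0.04,0.07],[0.07,0.14]]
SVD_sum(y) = [[0.04, 0.07],[0.07, 0.14]] + [[0.08, -0.04], [-0.04, 0.02]]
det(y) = 0.02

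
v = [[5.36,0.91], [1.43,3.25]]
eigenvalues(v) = [5.86, 2.75]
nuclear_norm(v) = 8.63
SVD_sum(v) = [[4.91, 2.01], [2.36, 0.97]] + [[0.45, -1.10],  [-0.93, 2.28]]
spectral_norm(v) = 5.89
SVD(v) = [[-0.90, -0.43], [-0.43, 0.9]] @ diag([5.8882568335203676, 2.7374315448063142]) @ [[-0.93, -0.38], [-0.38, 0.93]]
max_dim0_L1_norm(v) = 6.79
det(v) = 16.12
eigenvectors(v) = [[0.88, -0.33], [0.48, 0.94]]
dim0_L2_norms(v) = [5.55, 3.37]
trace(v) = 8.61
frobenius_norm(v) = 6.49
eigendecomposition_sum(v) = [[4.92, 1.72], [2.7, 0.94]] + [[0.44, -0.81], [-1.27, 2.31]]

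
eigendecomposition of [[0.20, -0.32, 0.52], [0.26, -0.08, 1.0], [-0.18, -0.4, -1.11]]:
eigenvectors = [[(-0.95+0j), (0.54+0.14j), 0.54-0.14j], [(-0.21+0j), 0.67+0.00j, (0.67-0j)], [(0.23+0j), (-0.42+0.25j), -0.42-0.25j]]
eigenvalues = [0j, (-0.5+0.43j), (-0.5-0.43j)]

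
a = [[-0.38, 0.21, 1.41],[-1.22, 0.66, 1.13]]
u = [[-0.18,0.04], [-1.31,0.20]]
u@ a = [[0.02, -0.01, -0.21], [0.25, -0.14, -1.62]]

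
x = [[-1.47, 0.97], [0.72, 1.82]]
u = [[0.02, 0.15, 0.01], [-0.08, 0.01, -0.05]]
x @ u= [[-0.11,  -0.21,  -0.06], [-0.13,  0.13,  -0.08]]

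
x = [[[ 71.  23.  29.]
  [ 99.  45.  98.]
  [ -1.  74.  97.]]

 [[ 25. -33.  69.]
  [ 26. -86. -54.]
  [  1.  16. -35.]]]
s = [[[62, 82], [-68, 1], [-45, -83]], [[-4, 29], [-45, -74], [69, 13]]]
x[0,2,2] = 97.0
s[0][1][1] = 1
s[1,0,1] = 29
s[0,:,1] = [82, 1, -83]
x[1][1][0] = 26.0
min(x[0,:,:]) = -1.0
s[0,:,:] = [[62, 82], [-68, 1], [-45, -83]]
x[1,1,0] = 26.0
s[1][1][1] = -74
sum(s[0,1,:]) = -67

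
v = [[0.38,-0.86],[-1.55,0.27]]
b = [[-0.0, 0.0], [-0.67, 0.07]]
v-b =[[0.38,-0.86], [-0.88,0.20]]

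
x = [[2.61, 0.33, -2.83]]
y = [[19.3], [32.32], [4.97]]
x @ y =[[46.97]]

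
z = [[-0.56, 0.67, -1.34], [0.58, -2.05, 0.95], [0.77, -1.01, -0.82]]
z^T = [[-0.56,0.58,0.77], [0.67,-2.05,-1.01], [-1.34,0.95,-0.82]]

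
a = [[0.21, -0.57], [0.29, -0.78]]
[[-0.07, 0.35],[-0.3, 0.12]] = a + [[-0.28, 0.92], [-0.59, 0.90]]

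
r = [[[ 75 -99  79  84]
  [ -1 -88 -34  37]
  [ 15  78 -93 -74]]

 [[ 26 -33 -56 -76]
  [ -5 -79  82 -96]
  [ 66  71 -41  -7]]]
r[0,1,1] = -88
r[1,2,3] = -7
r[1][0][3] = -76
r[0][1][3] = 37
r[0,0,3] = 84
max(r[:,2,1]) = 78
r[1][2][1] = 71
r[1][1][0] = -5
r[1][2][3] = -7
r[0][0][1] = -99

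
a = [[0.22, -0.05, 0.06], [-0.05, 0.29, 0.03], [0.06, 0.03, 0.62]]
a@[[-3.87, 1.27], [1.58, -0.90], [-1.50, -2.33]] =[[-1.02, 0.18], [0.61, -0.39], [-1.11, -1.40]]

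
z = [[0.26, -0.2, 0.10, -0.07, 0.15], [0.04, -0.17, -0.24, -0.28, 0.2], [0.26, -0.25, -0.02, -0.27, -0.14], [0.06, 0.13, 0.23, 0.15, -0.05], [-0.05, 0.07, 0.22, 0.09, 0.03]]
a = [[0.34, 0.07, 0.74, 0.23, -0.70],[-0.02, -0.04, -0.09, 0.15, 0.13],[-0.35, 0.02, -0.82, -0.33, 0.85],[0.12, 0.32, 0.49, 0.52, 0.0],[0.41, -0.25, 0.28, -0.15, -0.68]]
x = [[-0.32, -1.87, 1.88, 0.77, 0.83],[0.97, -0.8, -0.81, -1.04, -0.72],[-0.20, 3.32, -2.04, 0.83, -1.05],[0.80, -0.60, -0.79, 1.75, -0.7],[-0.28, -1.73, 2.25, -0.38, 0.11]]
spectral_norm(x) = 5.60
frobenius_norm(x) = 6.54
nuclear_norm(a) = 3.03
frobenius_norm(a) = 2.08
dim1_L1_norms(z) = [0.78, 0.93, 0.94, 0.62, 0.46]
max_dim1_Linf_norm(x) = 3.32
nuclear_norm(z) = 1.55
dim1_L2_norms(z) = [0.38, 0.45, 0.47, 0.31, 0.25]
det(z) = 0.00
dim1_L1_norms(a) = [2.08, 0.43, 2.37, 1.45, 1.77]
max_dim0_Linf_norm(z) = 0.28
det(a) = -0.00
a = x @ z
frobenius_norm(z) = 0.86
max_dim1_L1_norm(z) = 0.94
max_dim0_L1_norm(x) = 8.32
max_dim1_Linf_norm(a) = 0.85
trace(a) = -0.68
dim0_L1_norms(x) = [2.57, 8.32, 7.77, 4.77, 3.41]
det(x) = -0.03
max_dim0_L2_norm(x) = 4.3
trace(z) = 0.25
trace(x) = -1.30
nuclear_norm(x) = 11.08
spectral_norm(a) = 1.89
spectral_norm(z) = 0.68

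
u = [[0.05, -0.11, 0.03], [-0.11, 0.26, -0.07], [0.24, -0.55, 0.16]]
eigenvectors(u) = [[0.18, -0.82, -0.09], [-0.41, -0.21, 0.23], [0.89, 0.53, 0.97]]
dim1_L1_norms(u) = [0.19, 0.44, 0.95]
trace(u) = 0.47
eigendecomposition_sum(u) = [[0.05, -0.11, 0.03], [-0.11, 0.26, -0.07], [0.24, -0.56, 0.16]] + [[0.00, 0.00, -0.00], [0.00, 0.00, -0.00], [-0.0, -0.00, 0.00]] + [[-0.0, -0.0, -0.0],[0.00, 0.0, 0.0],[0.0, 0.01, 0.0]]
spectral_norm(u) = 0.70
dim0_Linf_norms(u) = [0.24, 0.55, 0.16]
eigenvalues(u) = [0.46, 0.0, 0.01]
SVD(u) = [[-0.18, -0.09, 0.98], [0.42, 0.89, 0.16], [-0.89, 0.44, -0.12]] @ diag([0.6969672863502496, 0.005446224757606566, 0.002634462650871675]) @ [[-0.39, 0.89, -0.25], [0.36, 0.4, 0.84], [0.85, 0.23, -0.47]]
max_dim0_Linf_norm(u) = 0.55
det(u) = 0.00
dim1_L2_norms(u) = [0.12, 0.29, 0.62]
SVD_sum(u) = [[0.05, -0.11, 0.03], [-0.11, 0.26, -0.07], [0.24, -0.55, 0.16]] + [[-0.00, -0.0, -0.0], [0.0, 0.00, 0.00], [0.00, 0.0, 0.00]] + [[0.00,0.00,-0.0], [0.0,0.0,-0.0], [-0.0,-0.00,0.00]]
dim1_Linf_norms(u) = [0.11, 0.26, 0.55]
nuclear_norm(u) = 0.71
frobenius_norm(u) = 0.70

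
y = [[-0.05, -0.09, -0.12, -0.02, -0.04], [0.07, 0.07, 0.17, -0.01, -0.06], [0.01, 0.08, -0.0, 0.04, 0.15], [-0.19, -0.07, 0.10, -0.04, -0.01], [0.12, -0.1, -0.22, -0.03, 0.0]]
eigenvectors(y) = [[-0.18-0.17j, -0.18+0.17j, (0.11+0j), 0.25+0.00j, -0.02+0.00j], [0.34-0.06j, (0.34+0.06j), -0.64+0.00j, (-0.34+0j), 0.35+0.00j], [(-0.13+0.38j), -0.13-0.38j, 0.23+0.00j, 0.15+0.00j, (-0.36+0j)], [0.37+0.20j, 0.37-0.20j, (0.71+0j), (0.88+0j), 0.85+0.00j], [-0.70+0.00j, (-0.7-0j), (0.18+0j), -0.12+0.00j, (-0.16+0j)]]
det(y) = 0.00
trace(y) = -0.02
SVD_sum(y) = [[0.04, -0.04, -0.11, -0.00, 0.00], [-0.05, 0.05, 0.14, 0.01, -0.0], [-0.01, 0.01, 0.02, 0.0, -0.0], [-0.04, 0.04, 0.11, 0.0, -0.0], [0.08, -0.09, -0.24, -0.01, 0.00]] + [[-0.09,-0.06,-0.01,-0.02,-0.02], [0.07,0.05,0.01,0.02,0.02], [0.07,0.05,0.01,0.02,0.02], [-0.15,-0.1,-0.01,-0.04,-0.04], [0.02,0.01,0.00,0.00,0.00]] + [[0.0,-0.00,0.00,-0.0,-0.01],[0.04,-0.02,0.02,-0.02,-0.09],[-0.06,0.03,-0.03,0.03,0.12],[-0.01,0.01,-0.01,0.01,0.02],[0.01,-0.01,0.01,-0.01,-0.03]] + [[-0.01, 0.01, -0.01, 0.01, -0.01], [0.01, -0.01, 0.01, -0.01, 0.01], [0.00, -0.01, 0.0, -0.01, 0.01], [0.01, -0.01, 0.01, -0.02, 0.01], [0.01, -0.02, 0.01, -0.02, 0.02]] + [[-0.00, 0.0, -0.00, -0.00, -0.00],[-0.00, 0.0, -0.00, -0.0, -0.00],[-0.00, 0.00, -0.0, -0.00, -0.0],[0.0, -0.00, 0.0, 0.0, 0.00],[0.00, -0.00, 0.00, 0.00, 0.00]]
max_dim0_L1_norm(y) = 0.61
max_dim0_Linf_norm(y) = 0.22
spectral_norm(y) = 0.35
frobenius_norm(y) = 0.48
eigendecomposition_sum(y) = [[0.00+0.03j, (-0.03+0.01j), (-0.05-0.01j), -0.01-0.00j, -0.02+0.02j], [(-0.03-0.02j), (0.02-0.05j), (0.05-0.05j), 0.01-0.01j, (-0-0.05j)], [(0.04-0.02j), (0.04+0.05j), 0.02+0.07j, 0.01+0.02j, (0.05+0.02j)], [(-0.02-0.05j), 0.05-0.03j, 0.08-0.01j, 0.02-0.00j, 0.03-0.05j], [0.06+0.05j, (-0.06+0.08j), (-0.11+0.08j), (-0.02+0.02j), (-0.01+0.1j)]] + [[-0.03j, -0.03-0.01j, -0.05+0.01j, (-0.01+0j), (-0.02-0.02j)], [-0.03+0.02j, (0.02+0.05j), 0.05+0.05j, (0.01+0.01j), (-0+0.05j)], [(0.04+0.02j), (0.04-0.05j), (0.02-0.07j), 0.01-0.02j, (0.05-0.02j)], [-0.02+0.05j, 0.05+0.03j, 0.08+0.01j, (0.02+0j), (0.03+0.05j)], [(0.06-0.05j), -0.06-0.08j, (-0.11-0.08j), -0.02-0.02j, -0.01-0.10j]] + [[(-0.01-0j), -0.01-0.00j, -0.00+0.00j, 0.00-0.00j, 0.00-0.00j],[(0.05+0j), 0.04+0.00j, 0.03-0.00j, (-0+0j), -0.00+0.00j],[(-0.02-0j), (-0.01-0j), -0.01+0.00j, 0.00-0.00j, -0j],[-0.05-0.00j, -0.04-0.00j, -0.03+0.00j, -0j, 0.00-0.00j],[-0.01-0.00j, (-0.01-0j), -0.01+0.00j, 0.00-0.00j, 0.00-0.00j]] + [[(-0.05-0j), -0.02+0.00j, (-0.02+0j), -0.00-0.00j, (0.01-0j)],[(0.06+0j), (0.02-0j), 0.03-0.00j, 0.00+0.00j, -0.01+0.00j],[-0.03-0.00j, -0.01+0.00j, -0.01+0.00j, -0.00-0.00j, 0.00-0.00j],[(-0.17-0j), (-0.06+0j), -0.08+0.00j, -0.01-0.00j, 0.03-0.00j],[(0.02+0j), 0.01-0.00j, 0.01-0.00j, 0.00+0.00j, (-0+0j)]] + [[(-0-0j),-0j,-0.00-0.00j,-0j,0.00-0.00j], [0.03+0.00j,-0.03+0.00j,(0.02+0j),-0.03+0.00j,-0.04+0.00j], [(-0.03-0j),0.03-0.00j,-0.02-0.00j,(0.03-0j),0.04-0.00j], [0.06+0.00j,(-0.08+0j),(0.05+0j),(-0.07+0j),-0.10+0.00j], [-0.01-0.00j,0.01-0.00j,(-0.01-0j),0.01-0.00j,0.02-0.00j]]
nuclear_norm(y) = 0.85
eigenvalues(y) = [(0.06+0.15j), (0.06-0.15j), (0.02+0j), (-0.05+0j), (-0.11+0j)]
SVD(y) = [[0.34, 0.43, 0.06, 0.34, 0.76], [-0.44, -0.35, 0.56, -0.35, 0.5], [-0.06, -0.36, -0.8, -0.25, 0.40], [-0.35, 0.75, -0.14, -0.55, -0.01], [0.75, -0.08, 0.16, -0.63, -0.03]] @ diag([0.35414991801800255, 0.25460278511468837, 0.18322122050598766, 0.05070084777002194, 0.0038295915426167873]) @ [[0.3, -0.33, -0.89, -0.04, 0.02], [-0.79, -0.53, -0.07, -0.18, -0.23], [0.41, -0.2, 0.21, -0.21, -0.84], [-0.31, 0.52, -0.33, 0.54, -0.48], [-0.15, 0.55, -0.22, -0.79, -0.06]]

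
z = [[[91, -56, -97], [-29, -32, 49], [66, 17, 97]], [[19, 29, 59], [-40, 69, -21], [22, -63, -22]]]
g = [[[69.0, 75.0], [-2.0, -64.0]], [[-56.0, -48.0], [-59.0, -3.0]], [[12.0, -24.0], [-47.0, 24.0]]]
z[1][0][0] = 19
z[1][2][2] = -22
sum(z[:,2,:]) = 117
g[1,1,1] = -3.0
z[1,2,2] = -22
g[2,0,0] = 12.0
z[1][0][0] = 19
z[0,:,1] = [-56, -32, 17]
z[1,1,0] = -40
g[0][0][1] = 75.0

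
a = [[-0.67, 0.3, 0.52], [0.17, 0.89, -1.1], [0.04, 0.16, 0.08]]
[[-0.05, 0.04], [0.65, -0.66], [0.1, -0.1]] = a @ [[0.29,-0.29], [0.60,-0.61], [-0.06,0.06]]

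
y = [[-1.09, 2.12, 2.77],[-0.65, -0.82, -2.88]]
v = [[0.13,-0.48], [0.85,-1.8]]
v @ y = [[0.17,0.67,1.74], [0.24,3.28,7.54]]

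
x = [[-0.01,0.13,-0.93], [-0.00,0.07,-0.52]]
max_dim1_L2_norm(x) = 0.94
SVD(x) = [[-0.87,-0.49], [-0.49,0.87]] @ diag([1.0757187402441875, 0.005402951735663465]) @ [[0.01, -0.14, 0.99], [0.9, -0.43, -0.07]]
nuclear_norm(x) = 1.08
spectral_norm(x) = 1.08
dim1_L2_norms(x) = [0.94, 0.52]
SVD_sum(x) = [[-0.01, 0.13, -0.93],[-0.0, 0.07, -0.52]] + [[-0.00, 0.00, 0.00], [0.00, -0.0, -0.00]]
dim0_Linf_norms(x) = [0.01, 0.13, 0.93]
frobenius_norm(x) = 1.08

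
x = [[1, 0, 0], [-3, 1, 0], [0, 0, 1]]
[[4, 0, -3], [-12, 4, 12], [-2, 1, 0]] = x @ [[4, 0, -3], [0, 4, 3], [-2, 1, 0]]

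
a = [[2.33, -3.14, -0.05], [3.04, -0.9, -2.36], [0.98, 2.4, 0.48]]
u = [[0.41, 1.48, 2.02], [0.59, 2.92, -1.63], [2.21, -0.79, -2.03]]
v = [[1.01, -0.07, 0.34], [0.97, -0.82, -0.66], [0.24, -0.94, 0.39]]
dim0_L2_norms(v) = [1.42, 1.25, 0.84]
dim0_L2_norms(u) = [2.32, 3.37, 3.3]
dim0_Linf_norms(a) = [3.04, 3.14, 2.36]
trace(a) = 1.91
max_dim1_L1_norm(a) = 6.3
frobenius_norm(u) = 5.25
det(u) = -20.49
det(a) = 23.63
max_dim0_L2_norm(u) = 3.37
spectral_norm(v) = 1.71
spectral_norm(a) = 5.13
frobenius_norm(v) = 2.07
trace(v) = 0.58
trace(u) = 1.30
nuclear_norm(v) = 3.36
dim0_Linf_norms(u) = [2.21, 2.92, 2.03]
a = u @ v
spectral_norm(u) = 3.69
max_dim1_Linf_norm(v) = 1.01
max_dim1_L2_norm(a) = 3.95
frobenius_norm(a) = 6.15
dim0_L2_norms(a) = [3.95, 4.05, 2.41]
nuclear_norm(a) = 9.69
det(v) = -1.16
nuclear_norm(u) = 8.70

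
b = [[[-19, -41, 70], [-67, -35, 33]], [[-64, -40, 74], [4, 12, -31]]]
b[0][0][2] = 70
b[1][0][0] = -64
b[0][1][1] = -35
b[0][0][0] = -19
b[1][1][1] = 12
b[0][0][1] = -41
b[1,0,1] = -40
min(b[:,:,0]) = -67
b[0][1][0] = -67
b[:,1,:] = [[-67, -35, 33], [4, 12, -31]]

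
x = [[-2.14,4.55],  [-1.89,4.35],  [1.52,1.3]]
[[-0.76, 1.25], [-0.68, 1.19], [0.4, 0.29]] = x @[[0.29, -0.03], [-0.03, 0.26]]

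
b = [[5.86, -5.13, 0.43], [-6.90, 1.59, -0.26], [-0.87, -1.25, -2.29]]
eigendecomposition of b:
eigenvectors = [[(-0.77+0j),(-0.02+0.1j),(-0.02-0.1j)], [0.63+0.00j,(-0.11+0.16j),-0.11-0.16j], [-0.01+0.00j,(-0.98+0j),(-0.98-0j)]]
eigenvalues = [(10.05+0j), (-2.45+0.29j), (-2.45-0.29j)]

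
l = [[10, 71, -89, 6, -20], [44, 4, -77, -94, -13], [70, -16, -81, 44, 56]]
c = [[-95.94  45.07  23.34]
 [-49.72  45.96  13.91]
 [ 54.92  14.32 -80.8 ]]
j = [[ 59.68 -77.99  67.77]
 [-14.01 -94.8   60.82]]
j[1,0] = -14.01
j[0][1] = -77.99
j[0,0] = 59.68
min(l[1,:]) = -94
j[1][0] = -14.01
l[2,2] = -81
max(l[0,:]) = 71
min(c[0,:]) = -95.94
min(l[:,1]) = -16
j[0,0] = 59.68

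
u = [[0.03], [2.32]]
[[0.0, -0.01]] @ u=[[-0.02]]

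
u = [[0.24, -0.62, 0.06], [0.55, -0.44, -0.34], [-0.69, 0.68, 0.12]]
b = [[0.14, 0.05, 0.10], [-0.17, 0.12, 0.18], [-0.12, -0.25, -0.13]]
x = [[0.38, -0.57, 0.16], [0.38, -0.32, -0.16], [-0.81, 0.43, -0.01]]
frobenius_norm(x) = 1.27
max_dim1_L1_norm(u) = 1.49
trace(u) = -0.08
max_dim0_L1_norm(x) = 1.57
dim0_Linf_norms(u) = [0.69, 0.68, 0.34]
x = u + b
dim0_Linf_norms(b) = [0.17, 0.25, 0.18]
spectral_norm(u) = 1.36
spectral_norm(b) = 0.36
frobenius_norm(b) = 0.45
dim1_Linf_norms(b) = [0.14, 0.18, 0.25]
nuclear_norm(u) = 1.85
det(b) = 0.01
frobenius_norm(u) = 1.42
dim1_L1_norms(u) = [0.92, 1.33, 1.49]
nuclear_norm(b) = 0.70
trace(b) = 0.13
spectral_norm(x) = 1.22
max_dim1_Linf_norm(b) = 0.25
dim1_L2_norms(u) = [0.67, 0.78, 0.98]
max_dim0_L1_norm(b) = 0.43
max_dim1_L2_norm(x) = 0.92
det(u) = -0.06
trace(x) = 0.05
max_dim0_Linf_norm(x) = 0.81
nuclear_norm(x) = 1.70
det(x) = -0.06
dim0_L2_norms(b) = [0.25, 0.28, 0.24]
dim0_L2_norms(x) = [0.97, 0.78, 0.23]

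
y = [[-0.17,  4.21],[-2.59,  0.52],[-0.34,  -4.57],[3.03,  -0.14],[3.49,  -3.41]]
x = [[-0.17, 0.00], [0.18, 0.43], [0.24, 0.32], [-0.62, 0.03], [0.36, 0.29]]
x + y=[[-0.34, 4.21], [-2.41, 0.95], [-0.1, -4.25], [2.41, -0.11], [3.85, -3.12]]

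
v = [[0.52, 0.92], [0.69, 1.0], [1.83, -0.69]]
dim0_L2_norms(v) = [2.02, 1.52]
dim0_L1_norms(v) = [3.04, 2.61]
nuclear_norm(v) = 3.55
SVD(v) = [[-0.23, -0.62], [-0.31, -0.68], [-0.92, 0.39]] @ diag([2.02494485777797, 1.5223331839510554]) @ [[-1.0,0.05], [-0.05,-1.0]]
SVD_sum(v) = [[0.47, -0.02], [0.64, -0.03], [1.86, -0.1]] + [[0.05,0.94], [0.05,1.03], [-0.03,-0.59]]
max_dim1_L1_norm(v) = 2.52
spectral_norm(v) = 2.02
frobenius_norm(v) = 2.53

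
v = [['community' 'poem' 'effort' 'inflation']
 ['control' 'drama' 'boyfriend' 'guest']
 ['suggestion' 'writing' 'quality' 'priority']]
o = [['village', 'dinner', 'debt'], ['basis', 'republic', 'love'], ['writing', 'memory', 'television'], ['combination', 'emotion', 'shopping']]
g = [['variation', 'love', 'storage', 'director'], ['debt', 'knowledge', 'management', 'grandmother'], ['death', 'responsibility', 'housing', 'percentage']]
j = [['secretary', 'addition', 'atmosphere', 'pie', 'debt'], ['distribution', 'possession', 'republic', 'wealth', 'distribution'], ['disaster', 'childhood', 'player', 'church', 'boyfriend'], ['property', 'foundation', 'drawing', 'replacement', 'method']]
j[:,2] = ['atmosphere', 'republic', 'player', 'drawing']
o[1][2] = 'love'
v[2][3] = 'priority'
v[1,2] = 'boyfriend'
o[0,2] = 'debt'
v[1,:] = ['control', 'drama', 'boyfriend', 'guest']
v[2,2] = 'quality'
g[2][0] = 'death'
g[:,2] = ['storage', 'management', 'housing']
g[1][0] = 'debt'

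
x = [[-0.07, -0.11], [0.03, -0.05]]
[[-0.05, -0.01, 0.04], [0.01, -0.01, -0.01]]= x @ [[0.45,-0.03,-0.42],[0.14,0.12,-0.12]]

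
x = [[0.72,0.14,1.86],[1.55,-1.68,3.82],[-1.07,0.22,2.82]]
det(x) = -7.910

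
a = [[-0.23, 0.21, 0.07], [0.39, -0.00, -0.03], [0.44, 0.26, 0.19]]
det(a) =-0.013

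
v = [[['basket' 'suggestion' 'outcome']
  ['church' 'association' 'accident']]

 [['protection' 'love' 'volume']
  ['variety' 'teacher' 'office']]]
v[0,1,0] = 'church'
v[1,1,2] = 'office'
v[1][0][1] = 'love'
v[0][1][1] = 'association'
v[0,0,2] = 'outcome'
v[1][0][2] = 'volume'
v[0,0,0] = 'basket'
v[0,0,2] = 'outcome'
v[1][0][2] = 'volume'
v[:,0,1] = ['suggestion', 'love']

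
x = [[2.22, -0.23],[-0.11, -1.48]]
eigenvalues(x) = [2.23, -1.49]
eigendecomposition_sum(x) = [[2.22, -0.14], [-0.07, 0.0]] + [[-0.00, -0.09], [-0.04, -1.48]]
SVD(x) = [[-1.00, -0.03], [-0.03, 1.00]] @ diag([2.232627687486776, 1.4829610949271232]) @ [[-0.99,0.13],[-0.13,-0.99]]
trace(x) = 0.74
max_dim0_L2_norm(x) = 2.22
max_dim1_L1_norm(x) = 2.45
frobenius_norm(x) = 2.68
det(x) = -3.31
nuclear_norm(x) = 3.72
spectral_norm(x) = 2.23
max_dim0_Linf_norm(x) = 2.22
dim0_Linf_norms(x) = [2.22, 1.48]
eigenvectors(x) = [[1.00, 0.06], [-0.03, 1.00]]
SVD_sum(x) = [[2.21,-0.28], [0.08,-0.01]] + [[0.01,0.05], [-0.19,-1.47]]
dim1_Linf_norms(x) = [2.22, 1.48]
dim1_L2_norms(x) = [2.23, 1.48]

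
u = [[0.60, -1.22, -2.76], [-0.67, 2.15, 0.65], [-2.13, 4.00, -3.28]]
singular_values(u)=[5.8, 3.54, 0.32]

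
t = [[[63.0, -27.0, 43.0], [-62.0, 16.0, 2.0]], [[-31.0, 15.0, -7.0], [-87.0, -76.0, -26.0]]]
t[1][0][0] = -31.0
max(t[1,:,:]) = 15.0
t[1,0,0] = -31.0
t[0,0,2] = 43.0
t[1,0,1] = 15.0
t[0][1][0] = -62.0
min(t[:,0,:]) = -31.0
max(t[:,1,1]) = 16.0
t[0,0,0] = 63.0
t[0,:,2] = [43.0, 2.0]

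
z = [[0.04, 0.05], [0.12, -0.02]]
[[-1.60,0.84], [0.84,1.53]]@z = [[0.04, -0.1], [0.22, 0.01]]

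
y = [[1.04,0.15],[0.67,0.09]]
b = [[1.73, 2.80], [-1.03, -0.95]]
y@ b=[[1.64, 2.77], [1.07, 1.79]]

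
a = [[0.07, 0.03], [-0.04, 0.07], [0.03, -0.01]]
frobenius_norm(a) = 0.12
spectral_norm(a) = 0.09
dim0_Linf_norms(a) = [0.07, 0.07]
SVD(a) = [[-0.55, -0.79], [0.75, -0.61], [-0.35, -0.06]] @ diag([0.0888819441731559, 0.07348469228349533]) @ [[-0.89,0.45], [-0.45,-0.89]]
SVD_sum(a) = [[0.04, -0.02], [-0.06, 0.03], [0.03, -0.01]] + [[0.03, 0.05], [0.02, 0.04], [0.00, 0.00]]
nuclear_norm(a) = 0.16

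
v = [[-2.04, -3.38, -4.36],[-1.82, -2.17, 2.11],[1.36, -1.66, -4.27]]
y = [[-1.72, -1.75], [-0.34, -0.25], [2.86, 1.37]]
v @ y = [[-7.81, -1.56], [9.9, 6.62], [-13.99, -7.81]]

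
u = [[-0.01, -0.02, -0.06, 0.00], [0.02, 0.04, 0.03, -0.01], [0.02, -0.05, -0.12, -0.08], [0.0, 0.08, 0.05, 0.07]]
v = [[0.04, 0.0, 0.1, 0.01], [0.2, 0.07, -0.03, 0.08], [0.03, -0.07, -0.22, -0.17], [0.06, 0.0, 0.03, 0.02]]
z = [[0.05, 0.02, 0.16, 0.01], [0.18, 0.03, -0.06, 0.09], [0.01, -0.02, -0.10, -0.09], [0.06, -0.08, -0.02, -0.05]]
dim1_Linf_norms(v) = [0.1, 0.2, 0.22, 0.06]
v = u + z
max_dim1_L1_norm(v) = 0.49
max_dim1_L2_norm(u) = 0.15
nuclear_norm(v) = 0.62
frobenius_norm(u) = 0.21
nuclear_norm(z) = 0.59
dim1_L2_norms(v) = [0.11, 0.23, 0.29, 0.07]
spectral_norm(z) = 0.21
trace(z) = -0.07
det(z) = -0.00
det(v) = -0.00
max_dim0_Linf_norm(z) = 0.18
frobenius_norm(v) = 0.39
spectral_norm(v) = 0.30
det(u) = 0.00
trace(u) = -0.02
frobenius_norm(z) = 0.32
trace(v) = -0.09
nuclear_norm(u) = 0.31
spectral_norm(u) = 0.20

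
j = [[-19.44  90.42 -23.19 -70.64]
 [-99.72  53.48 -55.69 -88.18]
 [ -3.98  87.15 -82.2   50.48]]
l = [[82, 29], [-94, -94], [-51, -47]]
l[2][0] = -51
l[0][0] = 82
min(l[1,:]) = -94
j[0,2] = -23.19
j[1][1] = 53.48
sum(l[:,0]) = -63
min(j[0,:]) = -70.64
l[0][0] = 82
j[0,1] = 90.42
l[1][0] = -94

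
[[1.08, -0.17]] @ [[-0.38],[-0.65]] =[[-0.30]]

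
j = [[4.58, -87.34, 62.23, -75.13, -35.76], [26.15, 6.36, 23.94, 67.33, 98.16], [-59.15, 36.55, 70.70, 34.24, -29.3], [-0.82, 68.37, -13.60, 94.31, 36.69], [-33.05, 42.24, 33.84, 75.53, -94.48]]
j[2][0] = -59.15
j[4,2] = 33.84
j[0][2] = 62.23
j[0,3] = -75.13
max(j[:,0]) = 26.15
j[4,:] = [-33.05, 42.24, 33.84, 75.53, -94.48]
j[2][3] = 34.24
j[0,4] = -35.76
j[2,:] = [-59.15, 36.55, 70.7, 34.24, -29.3]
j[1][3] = 67.33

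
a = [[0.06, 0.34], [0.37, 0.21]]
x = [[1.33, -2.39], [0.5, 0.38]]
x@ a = [[-0.80,-0.05], [0.17,0.25]]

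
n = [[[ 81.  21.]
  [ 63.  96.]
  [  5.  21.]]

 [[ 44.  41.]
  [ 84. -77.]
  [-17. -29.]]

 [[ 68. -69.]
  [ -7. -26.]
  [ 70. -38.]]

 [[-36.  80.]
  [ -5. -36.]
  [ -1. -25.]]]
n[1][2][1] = -29.0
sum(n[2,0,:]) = -1.0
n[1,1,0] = 84.0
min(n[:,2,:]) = -38.0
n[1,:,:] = [[44.0, 41.0], [84.0, -77.0], [-17.0, -29.0]]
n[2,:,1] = [-69.0, -26.0, -38.0]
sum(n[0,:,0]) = 149.0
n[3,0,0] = -36.0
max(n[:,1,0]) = 84.0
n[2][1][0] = -7.0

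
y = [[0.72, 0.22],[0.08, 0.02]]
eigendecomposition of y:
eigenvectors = [[0.99, -0.29], [0.11, 0.96]]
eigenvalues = [0.74, -0.0]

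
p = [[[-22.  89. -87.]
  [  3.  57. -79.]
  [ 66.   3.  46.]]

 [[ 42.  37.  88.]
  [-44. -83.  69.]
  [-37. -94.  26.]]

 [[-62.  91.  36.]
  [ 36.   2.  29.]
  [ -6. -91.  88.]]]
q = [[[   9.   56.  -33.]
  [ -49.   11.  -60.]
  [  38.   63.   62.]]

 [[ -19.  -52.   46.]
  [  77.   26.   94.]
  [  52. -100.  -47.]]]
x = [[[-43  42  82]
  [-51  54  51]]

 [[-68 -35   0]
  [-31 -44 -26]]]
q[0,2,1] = 63.0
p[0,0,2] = -87.0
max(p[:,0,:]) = 91.0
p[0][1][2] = -79.0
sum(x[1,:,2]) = -26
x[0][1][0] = -51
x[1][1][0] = -31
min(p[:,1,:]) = -83.0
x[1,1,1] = -44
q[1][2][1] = -100.0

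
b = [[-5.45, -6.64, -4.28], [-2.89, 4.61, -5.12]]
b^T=[[-5.45, -2.89], [-6.64, 4.61], [-4.28, -5.12]]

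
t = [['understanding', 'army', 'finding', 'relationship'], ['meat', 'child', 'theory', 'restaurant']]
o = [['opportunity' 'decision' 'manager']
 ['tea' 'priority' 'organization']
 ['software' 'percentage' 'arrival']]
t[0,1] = 'army'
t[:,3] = ['relationship', 'restaurant']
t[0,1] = 'army'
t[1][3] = 'restaurant'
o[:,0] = ['opportunity', 'tea', 'software']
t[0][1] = 'army'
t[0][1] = 'army'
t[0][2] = 'finding'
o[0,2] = 'manager'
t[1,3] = 'restaurant'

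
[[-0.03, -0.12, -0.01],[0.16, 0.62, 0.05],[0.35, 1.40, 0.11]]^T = [[-0.03, 0.16, 0.35], [-0.12, 0.62, 1.40], [-0.01, 0.05, 0.11]]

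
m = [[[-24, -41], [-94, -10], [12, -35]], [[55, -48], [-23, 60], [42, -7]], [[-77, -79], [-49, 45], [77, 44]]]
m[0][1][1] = -10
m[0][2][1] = -35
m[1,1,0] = -23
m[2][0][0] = -77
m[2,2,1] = 44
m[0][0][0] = -24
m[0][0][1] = -41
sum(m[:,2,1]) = 2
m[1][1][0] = -23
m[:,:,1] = [[-41, -10, -35], [-48, 60, -7], [-79, 45, 44]]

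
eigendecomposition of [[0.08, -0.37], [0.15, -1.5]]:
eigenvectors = [[1.0, 0.23], [0.10, 0.97]]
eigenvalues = [0.04, -1.46]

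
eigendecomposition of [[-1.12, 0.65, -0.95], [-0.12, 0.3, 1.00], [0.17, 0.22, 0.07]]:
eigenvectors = [[(0.91+0j), (0.91-0j), (0.14+0j)], [0.25+0.21j, (0.25-0.21j), 0.92+0.00j], [(-0.21-0.14j), (-0.21+0.14j), (0.37+0j)]]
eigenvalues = [(-0.72+0.3j), (-0.72-0.3j), (0.68+0j)]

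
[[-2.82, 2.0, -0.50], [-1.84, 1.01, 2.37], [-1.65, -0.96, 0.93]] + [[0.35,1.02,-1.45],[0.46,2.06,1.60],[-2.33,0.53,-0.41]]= [[-2.47, 3.02, -1.95], [-1.38, 3.07, 3.97], [-3.98, -0.43, 0.52]]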